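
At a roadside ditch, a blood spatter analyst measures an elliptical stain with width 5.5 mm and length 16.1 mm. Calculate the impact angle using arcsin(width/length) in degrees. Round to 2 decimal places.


Blood spatter impact angle calculation:
width / length = 5.5 / 16.1 = 0.341615
angle = arcsin(0.341615)
angle = 19.98 degrees

19.98


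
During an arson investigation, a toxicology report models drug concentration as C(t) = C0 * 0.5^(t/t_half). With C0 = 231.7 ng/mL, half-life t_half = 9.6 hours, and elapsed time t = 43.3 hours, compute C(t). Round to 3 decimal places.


Drug concentration decay:
Number of half-lives = t / t_half = 43.3 / 9.6 = 4.510417
Decay factor = 0.5^4.510417 = 0.04387622
C(t) = 231.7 * 0.04387622 = 10.166 ng/mL

10.166


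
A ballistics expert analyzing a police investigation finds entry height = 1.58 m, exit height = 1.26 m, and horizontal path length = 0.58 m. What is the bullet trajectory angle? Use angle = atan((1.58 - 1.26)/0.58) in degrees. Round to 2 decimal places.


Bullet trajectory angle:
Height difference = 1.58 - 1.26 = 0.32 m
angle = atan(0.32 / 0.58)
angle = atan(0.551724)
angle = 28.89 degrees

28.89


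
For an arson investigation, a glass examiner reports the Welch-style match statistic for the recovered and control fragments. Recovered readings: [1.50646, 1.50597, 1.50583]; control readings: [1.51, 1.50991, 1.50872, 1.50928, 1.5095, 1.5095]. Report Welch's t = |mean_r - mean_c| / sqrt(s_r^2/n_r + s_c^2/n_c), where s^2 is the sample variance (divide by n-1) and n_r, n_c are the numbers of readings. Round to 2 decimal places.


Welch's t-criterion for glass RI comparison:
Recovered mean = sum / n_r = 4.51826 / 3 = 1.5060867
Control mean = sum / n_c = 9.05691 / 6 = 1.509485
Recovered sample variance s_r^2 = 1.09433e-07
Control sample variance s_c^2 = 2.1471e-07
Welch SE (unpooled) = sqrt(s_r^2/n_r + s_c^2/n_c) = sqrt(3.64778e-08 + 3.5785e-08) = sqrt(7.22628e-08) = 0.000268817
|mean_r - mean_c| = 0.00339833
t = 0.00339833 / 0.000268817 = 12.64

12.64


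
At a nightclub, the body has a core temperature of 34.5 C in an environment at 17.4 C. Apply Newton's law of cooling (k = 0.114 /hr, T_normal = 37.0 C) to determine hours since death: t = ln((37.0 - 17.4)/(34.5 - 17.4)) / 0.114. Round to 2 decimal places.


Using Newton's law of cooling:
t = ln((T_normal - T_ambient) / (T_body - T_ambient)) / k
T_normal - T_ambient = 19.6
T_body - T_ambient = 17.1
Ratio = 1.146199
ln(ratio) = 0.136451
t = 0.136451 / 0.114 = 1.20 hours

1.20


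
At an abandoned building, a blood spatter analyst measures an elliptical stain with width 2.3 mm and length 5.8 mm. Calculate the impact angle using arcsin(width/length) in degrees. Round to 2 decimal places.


Blood spatter impact angle calculation:
width / length = 2.3 / 5.8 = 0.396552
angle = arcsin(0.396552)
angle = 23.36 degrees

23.36


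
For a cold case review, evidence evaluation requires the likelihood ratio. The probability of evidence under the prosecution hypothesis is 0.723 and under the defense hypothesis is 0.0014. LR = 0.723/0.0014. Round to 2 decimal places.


Likelihood ratio calculation:
LR = P(E|Hp) / P(E|Hd)
LR = 0.723 / 0.0014
LR = 516.43

516.43


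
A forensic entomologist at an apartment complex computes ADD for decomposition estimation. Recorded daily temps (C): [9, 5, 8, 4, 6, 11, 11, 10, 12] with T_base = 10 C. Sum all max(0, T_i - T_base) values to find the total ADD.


Computing ADD day by day:
Day 1: max(0, 9 - 10) = 0
Day 2: max(0, 5 - 10) = 0
Day 3: max(0, 8 - 10) = 0
Day 4: max(0, 4 - 10) = 0
Day 5: max(0, 6 - 10) = 0
Day 6: max(0, 11 - 10) = 1
Day 7: max(0, 11 - 10) = 1
Day 8: max(0, 10 - 10) = 0
Day 9: max(0, 12 - 10) = 2
Total ADD = 4

4


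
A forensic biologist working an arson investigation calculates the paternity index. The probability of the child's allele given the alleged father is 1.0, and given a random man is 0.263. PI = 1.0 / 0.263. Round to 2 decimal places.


Paternity Index calculation:
PI = P(allele|father) / P(allele|random)
PI = 1.0 / 0.263
PI = 3.80

3.80


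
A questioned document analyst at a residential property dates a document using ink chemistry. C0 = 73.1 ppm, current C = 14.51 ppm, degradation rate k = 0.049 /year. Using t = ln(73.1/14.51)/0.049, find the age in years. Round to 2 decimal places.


Document age estimation:
C0/C = 73.1 / 14.51 = 5.037905
ln(C0/C) = 1.61699
t = 1.61699 / 0.049 = 33.00 years

33.00


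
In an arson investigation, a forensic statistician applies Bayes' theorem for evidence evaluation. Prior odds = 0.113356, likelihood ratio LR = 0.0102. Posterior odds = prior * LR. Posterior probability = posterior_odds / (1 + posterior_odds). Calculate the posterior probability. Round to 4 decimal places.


Bayesian evidence evaluation:
Posterior odds = prior_odds * LR = 0.113356 * 0.0102 = 0.001156231
Posterior probability = posterior_odds / (1 + posterior_odds)
= 0.001156231 / (1 + 0.001156231)
= 0.001156231 / 1.001156231
= 0.0012

0.0012


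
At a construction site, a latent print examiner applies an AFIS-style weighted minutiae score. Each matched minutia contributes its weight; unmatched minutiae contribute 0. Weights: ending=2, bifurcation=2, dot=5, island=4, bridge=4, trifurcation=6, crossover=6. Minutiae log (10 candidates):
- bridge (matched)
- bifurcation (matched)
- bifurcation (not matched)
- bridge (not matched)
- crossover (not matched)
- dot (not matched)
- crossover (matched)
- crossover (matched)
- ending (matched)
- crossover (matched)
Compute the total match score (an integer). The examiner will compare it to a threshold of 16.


Weighted minutiae match score:
  bridge: matched, +4 (running total 4)
  bifurcation: matched, +2 (running total 6)
  bifurcation: not matched, +0
  bridge: not matched, +0
  crossover: not matched, +0
  dot: not matched, +0
  crossover: matched, +6 (running total 12)
  crossover: matched, +6 (running total 18)
  ending: matched, +2 (running total 20)
  crossover: matched, +6 (running total 26)
Total score = 26
Threshold = 16; verdict = identification

26


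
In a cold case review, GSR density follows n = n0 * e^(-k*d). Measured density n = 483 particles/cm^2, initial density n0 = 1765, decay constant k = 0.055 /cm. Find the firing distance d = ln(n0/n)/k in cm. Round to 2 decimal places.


GSR distance calculation:
n0/n = 1765 / 483 = 3.654244
ln(n0/n) = 1.295889
d = 1.295889 / 0.055 = 23.56 cm

23.56


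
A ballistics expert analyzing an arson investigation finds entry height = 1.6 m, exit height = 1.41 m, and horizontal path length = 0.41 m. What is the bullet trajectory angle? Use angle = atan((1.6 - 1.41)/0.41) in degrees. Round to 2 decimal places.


Bullet trajectory angle:
Height difference = 1.6 - 1.41 = 0.19 m
angle = atan(0.19 / 0.41)
angle = atan(0.463415)
angle = 24.86 degrees

24.86


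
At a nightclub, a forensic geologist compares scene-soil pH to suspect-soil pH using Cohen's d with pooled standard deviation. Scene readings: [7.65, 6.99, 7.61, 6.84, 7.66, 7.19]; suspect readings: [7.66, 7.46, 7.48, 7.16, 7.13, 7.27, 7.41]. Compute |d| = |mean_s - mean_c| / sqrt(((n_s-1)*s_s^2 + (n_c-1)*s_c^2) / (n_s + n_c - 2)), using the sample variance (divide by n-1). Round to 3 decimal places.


Pooled-variance Cohen's d for soil pH comparison:
Scene mean = 43.94 / 6 = 7.323333
Suspect mean = 51.57 / 7 = 7.367143
Scene sample variance s_s^2 = 0.132947
Suspect sample variance s_c^2 = 0.036257
Pooled variance = ((n_s-1)*s_s^2 + (n_c-1)*s_c^2) / (n_s + n_c - 2) = 0.080207
Pooled SD = sqrt(0.080207) = 0.283208
Mean difference = -0.04381
|d| = |-0.04381| / 0.283208 = 0.155

0.155


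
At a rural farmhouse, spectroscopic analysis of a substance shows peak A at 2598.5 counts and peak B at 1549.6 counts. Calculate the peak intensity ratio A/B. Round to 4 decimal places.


Spectral peak ratio:
Peak A = 2598.5 counts
Peak B = 1549.6 counts
Ratio = 2598.5 / 1549.6 = 1.6769

1.6769


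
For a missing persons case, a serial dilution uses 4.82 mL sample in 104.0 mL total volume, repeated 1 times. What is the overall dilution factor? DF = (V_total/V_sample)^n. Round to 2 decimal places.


Dilution factor calculation:
Single dilution = V_total / V_sample = 104.0 / 4.82 ≈ 21.576763
Number of dilutions = 1
Total DF = (104.0 / 4.82)^1 (full precision, rounded at the end) = 21.58

21.58


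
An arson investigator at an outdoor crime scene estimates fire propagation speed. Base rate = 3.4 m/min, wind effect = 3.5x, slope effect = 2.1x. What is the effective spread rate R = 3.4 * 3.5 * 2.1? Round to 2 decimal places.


Fire spread rate calculation:
R = R0 * wind_factor * slope_factor
= 3.4 * 3.5 * 2.1
= 11.9 * 2.1
= 24.99 m/min

24.99


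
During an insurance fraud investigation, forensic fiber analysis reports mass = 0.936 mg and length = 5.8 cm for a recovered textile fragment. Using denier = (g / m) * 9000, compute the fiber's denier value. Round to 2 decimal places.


Denier calculation:
Mass in grams = 0.936 mg / 1000 = 0.000936 g
Length in meters = 5.8 cm / 100 = 0.058 m
Linear density = mass / length = 0.000936 / 0.058 = 0.01613793 g/m
Denier = (g/m) * 9000 = 0.01613793 * 9000 = 145.24

145.24


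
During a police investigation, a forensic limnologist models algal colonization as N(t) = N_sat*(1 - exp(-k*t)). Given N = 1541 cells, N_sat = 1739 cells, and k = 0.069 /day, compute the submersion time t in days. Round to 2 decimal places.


PMSI from diatom colonization curve:
N / N_sat = 1541 / 1739 = 0.886141
1 - N/N_sat = 0.113859
ln(1 - N/N_sat) = -2.172794
t = -ln(1 - N/N_sat) / k = -(-2.172794) / 0.069 = 31.49 days

31.49


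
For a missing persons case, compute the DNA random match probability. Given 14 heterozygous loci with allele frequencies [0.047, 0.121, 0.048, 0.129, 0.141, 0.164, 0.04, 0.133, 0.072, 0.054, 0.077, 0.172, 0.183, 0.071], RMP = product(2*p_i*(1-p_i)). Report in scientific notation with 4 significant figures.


Computing RMP for 14 loci:
Locus 1: 2 * 0.047 * 0.953 = 0.089582
Locus 2: 2 * 0.121 * 0.879 = 0.212718
Locus 3: 2 * 0.048 * 0.952 = 0.091392
Locus 4: 2 * 0.129 * 0.871 = 0.224718
Locus 5: 2 * 0.141 * 0.859 = 0.242238
Locus 6: 2 * 0.164 * 0.836 = 0.274208
Locus 7: 2 * 0.04 * 0.96 = 0.0768
Locus 8: 2 * 0.133 * 0.867 = 0.230622
Locus 9: 2 * 0.072 * 0.928 = 0.133632
Locus 10: 2 * 0.054 * 0.946 = 0.102168
Locus 11: 2 * 0.077 * 0.923 = 0.142142
Locus 12: 2 * 0.172 * 0.828 = 0.284832
Locus 13: 2 * 0.183 * 0.817 = 0.299022
Locus 14: 2 * 0.071 * 0.929 = 0.131918
RMP = 1.004e-11

1.004e-11


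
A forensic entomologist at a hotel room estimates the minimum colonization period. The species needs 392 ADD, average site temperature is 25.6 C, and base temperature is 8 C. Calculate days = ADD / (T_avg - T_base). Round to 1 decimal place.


Insect development time:
Effective temperature = avg_temp - T_base = 25.6 - 8 = 17.6 C
Days = ADD / effective_temp = 392 / 17.6 = 22.3 days

22.3


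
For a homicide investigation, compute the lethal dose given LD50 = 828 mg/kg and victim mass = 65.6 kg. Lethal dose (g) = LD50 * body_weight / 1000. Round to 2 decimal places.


Lethal dose calculation:
Lethal dose = LD50 * body_weight / 1000
= 828 * 65.6 / 1000
= 54316.8 / 1000
= 54.32 g

54.32


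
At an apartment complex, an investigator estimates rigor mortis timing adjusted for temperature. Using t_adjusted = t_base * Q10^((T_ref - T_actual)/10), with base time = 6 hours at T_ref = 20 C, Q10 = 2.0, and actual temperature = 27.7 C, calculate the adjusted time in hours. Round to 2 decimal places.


Rigor mortis time adjustment:
Exponent = (T_ref - T_actual) / 10 = (20 - 27.7) / 10 = -0.77
Q10 factor = 2.0^-0.77 = 0.58642
t_adjusted = 6 * 0.58642 = 3.52 hours

3.52


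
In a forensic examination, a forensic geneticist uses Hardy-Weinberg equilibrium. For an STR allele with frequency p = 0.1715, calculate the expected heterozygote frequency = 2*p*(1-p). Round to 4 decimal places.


Hardy-Weinberg heterozygote frequency:
q = 1 - p = 1 - 0.1715 = 0.8285
2pq = 2 * 0.1715 * 0.8285 = 0.2842

0.2842


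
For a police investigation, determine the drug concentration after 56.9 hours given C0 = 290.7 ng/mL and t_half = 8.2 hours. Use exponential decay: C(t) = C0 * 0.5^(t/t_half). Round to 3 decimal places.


Drug concentration decay:
Number of half-lives = t / t_half = 56.9 / 8.2 = 6.939024
Decay factor = 0.5^6.939024 = 0.00814978
C(t) = 290.7 * 0.00814978 = 2.369 ng/mL

2.369


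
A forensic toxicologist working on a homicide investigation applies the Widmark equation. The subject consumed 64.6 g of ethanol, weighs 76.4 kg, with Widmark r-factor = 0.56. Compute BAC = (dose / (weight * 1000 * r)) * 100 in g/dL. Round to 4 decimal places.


Applying the Widmark formula:
BAC = (dose_g / (body_wt * 1000 * r)) * 100
Denominator = 76.4 * 1000 * 0.56 = 42784
BAC = (64.6 / 42784) * 100
BAC = 0.1510 g/dL

0.1510


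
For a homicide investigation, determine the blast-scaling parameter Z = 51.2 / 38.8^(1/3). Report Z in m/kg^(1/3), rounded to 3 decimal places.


Scaled distance calculation:
W^(1/3) = 38.8^(1/3) = 3.385405
Z = R / W^(1/3) = 51.2 / 3.385405
Z = 15.124 m/kg^(1/3)

15.124


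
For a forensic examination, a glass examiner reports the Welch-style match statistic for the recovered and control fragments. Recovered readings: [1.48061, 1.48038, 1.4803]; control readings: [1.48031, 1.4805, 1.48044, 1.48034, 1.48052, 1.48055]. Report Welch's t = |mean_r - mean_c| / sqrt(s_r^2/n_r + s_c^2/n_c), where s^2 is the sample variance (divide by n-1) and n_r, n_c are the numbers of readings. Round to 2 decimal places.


Welch's t-criterion for glass RI comparison:
Recovered mean = sum / n_r = 4.44129 / 3 = 1.48043
Control mean = sum / n_c = 8.88266 / 6 = 1.4804433
Recovered sample variance s_r^2 = 2.59e-08
Control sample variance s_c^2 = 9.78667e-09
Welch SE (unpooled) = sqrt(s_r^2/n_r + s_c^2/n_c) = sqrt(8.63333e-09 + 1.63111e-09) = sqrt(1.02644e-08) = 0.000101313
|mean_r - mean_c| = 1.33333e-05
t = 1.33333e-05 / 0.000101313 = 0.13

0.13


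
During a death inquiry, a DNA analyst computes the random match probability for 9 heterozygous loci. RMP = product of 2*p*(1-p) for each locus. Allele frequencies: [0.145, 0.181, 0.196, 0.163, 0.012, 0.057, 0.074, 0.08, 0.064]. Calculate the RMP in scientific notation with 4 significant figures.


Computing RMP for 9 loci:
Locus 1: 2 * 0.145 * 0.855 = 0.24795
Locus 2: 2 * 0.181 * 0.819 = 0.296478
Locus 3: 2 * 0.196 * 0.804 = 0.315168
Locus 4: 2 * 0.163 * 0.837 = 0.272862
Locus 5: 2 * 0.012 * 0.988 = 0.023712
Locus 6: 2 * 0.057 * 0.943 = 0.107502
Locus 7: 2 * 0.074 * 0.926 = 0.137048
Locus 8: 2 * 0.08 * 0.92 = 0.1472
Locus 9: 2 * 0.064 * 0.936 = 0.119808
RMP = 3.895e-08

3.895e-08


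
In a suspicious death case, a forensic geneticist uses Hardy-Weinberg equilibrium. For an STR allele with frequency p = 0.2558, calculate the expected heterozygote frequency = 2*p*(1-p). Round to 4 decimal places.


Hardy-Weinberg heterozygote frequency:
q = 1 - p = 1 - 0.2558 = 0.7442
2pq = 2 * 0.2558 * 0.7442 = 0.3807

0.3807


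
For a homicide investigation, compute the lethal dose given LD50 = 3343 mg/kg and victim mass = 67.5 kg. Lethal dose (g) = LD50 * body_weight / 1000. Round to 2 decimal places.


Lethal dose calculation:
Lethal dose = LD50 * body_weight / 1000
= 3343 * 67.5 / 1000
= 225652.5 / 1000
= 225.65 g

225.65


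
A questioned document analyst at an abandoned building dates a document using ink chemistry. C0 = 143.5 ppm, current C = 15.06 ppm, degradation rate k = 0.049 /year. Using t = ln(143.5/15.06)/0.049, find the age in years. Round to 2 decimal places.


Document age estimation:
C0/C = 143.5 / 15.06 = 9.528552
ln(C0/C) = 2.254293
t = 2.254293 / 0.049 = 46.01 years

46.01


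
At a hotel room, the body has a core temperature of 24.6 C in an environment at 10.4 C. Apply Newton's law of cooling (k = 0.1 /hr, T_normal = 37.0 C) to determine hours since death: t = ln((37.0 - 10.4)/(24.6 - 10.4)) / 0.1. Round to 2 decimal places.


Using Newton's law of cooling:
t = ln((T_normal - T_ambient) / (T_body - T_ambient)) / k
T_normal - T_ambient = 26.6
T_body - T_ambient = 14.2
Ratio = 1.873239
ln(ratio) = 0.627669
t = 0.627669 / 0.1 = 6.28 hours

6.28


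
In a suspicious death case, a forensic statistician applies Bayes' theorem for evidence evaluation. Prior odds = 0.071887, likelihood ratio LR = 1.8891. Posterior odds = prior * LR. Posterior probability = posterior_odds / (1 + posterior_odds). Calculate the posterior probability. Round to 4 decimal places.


Bayesian evidence evaluation:
Posterior odds = prior_odds * LR = 0.071887 * 1.8891 = 0.1358017
Posterior probability = posterior_odds / (1 + posterior_odds)
= 0.1358017 / (1 + 0.1358017)
= 0.1358017 / 1.1358017
= 0.1196

0.1196


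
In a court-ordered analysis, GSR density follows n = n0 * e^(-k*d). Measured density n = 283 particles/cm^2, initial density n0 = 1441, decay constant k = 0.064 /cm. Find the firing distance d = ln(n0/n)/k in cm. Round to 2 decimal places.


GSR distance calculation:
n0/n = 1441 / 283 = 5.091873
ln(n0/n) = 1.627646
d = 1.627646 / 0.064 = 25.43 cm

25.43


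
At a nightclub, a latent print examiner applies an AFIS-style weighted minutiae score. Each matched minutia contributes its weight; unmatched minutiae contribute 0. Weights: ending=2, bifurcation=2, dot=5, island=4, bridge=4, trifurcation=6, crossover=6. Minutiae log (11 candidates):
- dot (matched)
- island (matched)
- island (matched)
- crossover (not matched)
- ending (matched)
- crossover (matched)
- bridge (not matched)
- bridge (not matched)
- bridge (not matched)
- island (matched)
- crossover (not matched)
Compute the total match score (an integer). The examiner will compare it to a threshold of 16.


Weighted minutiae match score:
  dot: matched, +5 (running total 5)
  island: matched, +4 (running total 9)
  island: matched, +4 (running total 13)
  crossover: not matched, +0
  ending: matched, +2 (running total 15)
  crossover: matched, +6 (running total 21)
  bridge: not matched, +0
  bridge: not matched, +0
  bridge: not matched, +0
  island: matched, +4 (running total 25)
  crossover: not matched, +0
Total score = 25
Threshold = 16; verdict = identification

25


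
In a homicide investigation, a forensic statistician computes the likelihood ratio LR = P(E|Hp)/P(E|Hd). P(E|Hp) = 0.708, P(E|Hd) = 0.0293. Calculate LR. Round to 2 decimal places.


Likelihood ratio calculation:
LR = P(E|Hp) / P(E|Hd)
LR = 0.708 / 0.0293
LR = 24.16

24.16


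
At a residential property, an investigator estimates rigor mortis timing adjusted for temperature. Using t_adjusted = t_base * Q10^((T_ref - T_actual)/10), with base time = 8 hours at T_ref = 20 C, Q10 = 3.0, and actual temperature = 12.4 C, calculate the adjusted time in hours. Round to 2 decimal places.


Rigor mortis time adjustment:
Exponent = (T_ref - T_actual) / 10 = (20 - 12.4) / 10 = 0.76
Q10 factor = 3.0^0.76 = 2.30469
t_adjusted = 8 * 2.30469 = 18.44 hours

18.44


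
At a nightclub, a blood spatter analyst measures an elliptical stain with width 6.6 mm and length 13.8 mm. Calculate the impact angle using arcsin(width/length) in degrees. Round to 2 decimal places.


Blood spatter impact angle calculation:
width / length = 6.6 / 13.8 = 0.478261
angle = arcsin(0.478261)
angle = 28.57 degrees

28.57


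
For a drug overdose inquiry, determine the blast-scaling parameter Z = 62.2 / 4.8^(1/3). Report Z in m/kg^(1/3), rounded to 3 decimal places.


Scaled distance calculation:
W^(1/3) = 4.8^(1/3) = 1.686865
Z = R / W^(1/3) = 62.2 / 1.686865
Z = 36.873 m/kg^(1/3)

36.873


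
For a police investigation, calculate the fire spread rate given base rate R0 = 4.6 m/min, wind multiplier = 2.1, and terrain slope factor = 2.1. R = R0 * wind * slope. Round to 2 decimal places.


Fire spread rate calculation:
R = R0 * wind_factor * slope_factor
= 4.6 * 2.1 * 2.1
= 9.66 * 2.1
= 20.29 m/min

20.29


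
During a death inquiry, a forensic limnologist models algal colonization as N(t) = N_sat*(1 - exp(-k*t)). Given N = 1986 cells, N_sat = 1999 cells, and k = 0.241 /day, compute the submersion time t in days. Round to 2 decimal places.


PMSI from diatom colonization curve:
N / N_sat = 1986 / 1999 = 0.993497
1 - N/N_sat = 0.006503
ln(1 - N/N_sat) = -5.035492
t = -ln(1 - N/N_sat) / k = -(-5.035492) / 0.241 = 20.89 days

20.89


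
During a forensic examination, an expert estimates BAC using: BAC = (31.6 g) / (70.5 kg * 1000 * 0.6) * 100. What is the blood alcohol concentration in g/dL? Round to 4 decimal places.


Applying the Widmark formula:
BAC = (dose_g / (body_wt * 1000 * r)) * 100
Denominator = 70.5 * 1000 * 0.6 = 42300
BAC = (31.6 / 42300) * 100
BAC = 0.0747 g/dL

0.0747


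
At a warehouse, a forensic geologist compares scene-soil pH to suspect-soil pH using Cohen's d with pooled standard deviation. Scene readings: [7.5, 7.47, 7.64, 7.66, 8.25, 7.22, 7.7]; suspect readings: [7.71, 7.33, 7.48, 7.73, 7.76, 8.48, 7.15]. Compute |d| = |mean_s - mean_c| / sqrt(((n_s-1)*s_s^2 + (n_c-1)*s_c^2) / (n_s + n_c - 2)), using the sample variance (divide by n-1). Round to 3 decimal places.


Pooled-variance Cohen's d for soil pH comparison:
Scene mean = 53.44 / 7 = 7.634286
Suspect mean = 53.64 / 7 = 7.662857
Scene sample variance s_s^2 = 0.100129
Suspect sample variance s_c^2 = 0.181857
Pooled variance = ((n_s-1)*s_s^2 + (n_c-1)*s_c^2) / (n_s + n_c - 2) = 0.140993
Pooled SD = sqrt(0.140993) = 0.37549
Mean difference = -0.028571
|d| = |-0.028571| / 0.37549 = 0.076

0.076


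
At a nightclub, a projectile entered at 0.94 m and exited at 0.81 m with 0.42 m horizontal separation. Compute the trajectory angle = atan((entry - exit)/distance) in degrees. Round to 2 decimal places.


Bullet trajectory angle:
Height difference = 0.94 - 0.81 = 0.13 m
angle = atan(0.13 / 0.42)
angle = atan(0.309524)
angle = 17.20 degrees

17.20


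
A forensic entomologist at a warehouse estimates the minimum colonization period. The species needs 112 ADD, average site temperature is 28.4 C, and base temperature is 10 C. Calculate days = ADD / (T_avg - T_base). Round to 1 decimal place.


Insect development time:
Effective temperature = avg_temp - T_base = 28.4 - 10 = 18.4 C
Days = ADD / effective_temp = 112 / 18.4 = 6.1 days

6.1


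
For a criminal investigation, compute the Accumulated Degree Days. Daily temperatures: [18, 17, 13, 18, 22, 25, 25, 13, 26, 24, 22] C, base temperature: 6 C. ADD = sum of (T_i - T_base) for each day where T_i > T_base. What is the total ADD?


Computing ADD day by day:
Day 1: max(0, 18 - 6) = 12
Day 2: max(0, 17 - 6) = 11
Day 3: max(0, 13 - 6) = 7
Day 4: max(0, 18 - 6) = 12
Day 5: max(0, 22 - 6) = 16
Day 6: max(0, 25 - 6) = 19
Day 7: max(0, 25 - 6) = 19
Day 8: max(0, 13 - 6) = 7
Day 9: max(0, 26 - 6) = 20
Day 10: max(0, 24 - 6) = 18
Day 11: max(0, 22 - 6) = 16
Total ADD = 157

157


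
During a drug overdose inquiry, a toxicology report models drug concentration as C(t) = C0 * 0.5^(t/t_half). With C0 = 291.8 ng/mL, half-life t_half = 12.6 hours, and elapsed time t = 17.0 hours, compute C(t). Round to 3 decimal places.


Drug concentration decay:
Number of half-lives = t / t_half = 17.0 / 12.6 = 1.349206
Decay factor = 0.5^1.349206 = 0.39250801
C(t) = 291.8 * 0.39250801 = 114.534 ng/mL

114.534


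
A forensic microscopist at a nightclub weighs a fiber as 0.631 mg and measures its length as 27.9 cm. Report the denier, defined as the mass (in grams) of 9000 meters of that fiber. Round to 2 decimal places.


Denier calculation:
Mass in grams = 0.631 mg / 1000 = 0.000631 g
Length in meters = 27.9 cm / 100 = 0.279 m
Linear density = mass / length = 0.000631 / 0.279 = 0.00226165 g/m
Denier = (g/m) * 9000 = 0.00226165 * 9000 = 20.35

20.35


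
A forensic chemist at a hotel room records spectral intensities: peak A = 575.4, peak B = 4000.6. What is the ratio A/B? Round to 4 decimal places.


Spectral peak ratio:
Peak A = 575.4 counts
Peak B = 4000.6 counts
Ratio = 575.4 / 4000.6 = 0.1438

0.1438


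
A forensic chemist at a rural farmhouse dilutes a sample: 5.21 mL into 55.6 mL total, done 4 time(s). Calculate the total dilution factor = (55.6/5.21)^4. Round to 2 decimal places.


Dilution factor calculation:
Single dilution = V_total / V_sample = 55.6 / 5.21 ≈ 10.671785
Number of dilutions = 4
Total DF = (55.6 / 5.21)^4 (full precision, rounded at the end) = 12970.25

12970.25


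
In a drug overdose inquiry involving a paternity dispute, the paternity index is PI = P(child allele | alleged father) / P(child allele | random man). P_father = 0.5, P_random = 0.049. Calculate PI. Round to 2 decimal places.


Paternity Index calculation:
PI = P(allele|father) / P(allele|random)
PI = 0.5 / 0.049
PI = 10.20

10.20


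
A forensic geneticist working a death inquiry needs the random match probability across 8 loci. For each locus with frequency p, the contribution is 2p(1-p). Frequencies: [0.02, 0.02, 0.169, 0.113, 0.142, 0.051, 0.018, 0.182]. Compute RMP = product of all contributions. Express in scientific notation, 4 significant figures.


Computing RMP for 8 loci:
Locus 1: 2 * 0.02 * 0.98 = 0.0392
Locus 2: 2 * 0.02 * 0.98 = 0.0392
Locus 3: 2 * 0.169 * 0.831 = 0.280878
Locus 4: 2 * 0.113 * 0.887 = 0.200462
Locus 5: 2 * 0.142 * 0.858 = 0.243672
Locus 6: 2 * 0.051 * 0.949 = 0.096798
Locus 7: 2 * 0.018 * 0.982 = 0.035352
Locus 8: 2 * 0.182 * 0.818 = 0.297752
RMP = 2.148e-08

2.148e-08


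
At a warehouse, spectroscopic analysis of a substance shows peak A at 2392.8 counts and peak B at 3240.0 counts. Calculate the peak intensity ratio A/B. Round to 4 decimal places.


Spectral peak ratio:
Peak A = 2392.8 counts
Peak B = 3240.0 counts
Ratio = 2392.8 / 3240.0 = 0.7385

0.7385


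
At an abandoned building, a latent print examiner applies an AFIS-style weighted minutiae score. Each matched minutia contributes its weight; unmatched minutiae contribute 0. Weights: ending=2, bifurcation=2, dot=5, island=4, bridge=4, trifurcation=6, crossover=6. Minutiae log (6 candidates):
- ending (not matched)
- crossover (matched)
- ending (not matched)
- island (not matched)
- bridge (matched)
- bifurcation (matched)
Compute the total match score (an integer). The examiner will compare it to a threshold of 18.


Weighted minutiae match score:
  ending: not matched, +0
  crossover: matched, +6 (running total 6)
  ending: not matched, +0
  island: not matched, +0
  bridge: matched, +4 (running total 10)
  bifurcation: matched, +2 (running total 12)
Total score = 12
Threshold = 18; verdict = inconclusive

12


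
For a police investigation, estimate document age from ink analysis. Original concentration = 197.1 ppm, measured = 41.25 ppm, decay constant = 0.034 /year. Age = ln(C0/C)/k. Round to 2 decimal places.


Document age estimation:
C0/C = 197.1 / 41.25 = 4.778182
ln(C0/C) = 1.56406
t = 1.56406 / 0.034 = 46.00 years

46.00


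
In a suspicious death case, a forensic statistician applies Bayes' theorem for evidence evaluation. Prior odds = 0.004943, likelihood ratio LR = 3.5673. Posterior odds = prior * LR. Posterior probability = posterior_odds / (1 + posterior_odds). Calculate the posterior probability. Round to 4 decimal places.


Bayesian evidence evaluation:
Posterior odds = prior_odds * LR = 0.004943 * 3.5673 = 0.01763316
Posterior probability = posterior_odds / (1 + posterior_odds)
= 0.01763316 / (1 + 0.01763316)
= 0.01763316 / 1.01763316
= 0.0173

0.0173


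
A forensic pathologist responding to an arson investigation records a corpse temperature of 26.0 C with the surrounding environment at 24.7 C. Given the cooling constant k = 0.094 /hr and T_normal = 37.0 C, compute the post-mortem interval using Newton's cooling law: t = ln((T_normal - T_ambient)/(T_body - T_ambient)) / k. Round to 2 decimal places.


Using Newton's law of cooling:
t = ln((T_normal - T_ambient) / (T_body - T_ambient)) / k
T_normal - T_ambient = 12.3
T_body - T_ambient = 1.3
Ratio = 9.461538
ln(ratio) = 2.247235
t = 2.247235 / 0.094 = 23.91 hours

23.91


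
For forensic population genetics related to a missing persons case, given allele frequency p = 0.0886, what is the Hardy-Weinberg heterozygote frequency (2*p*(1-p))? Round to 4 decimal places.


Hardy-Weinberg heterozygote frequency:
q = 1 - p = 1 - 0.0886 = 0.9114
2pq = 2 * 0.0886 * 0.9114 = 0.1615

0.1615


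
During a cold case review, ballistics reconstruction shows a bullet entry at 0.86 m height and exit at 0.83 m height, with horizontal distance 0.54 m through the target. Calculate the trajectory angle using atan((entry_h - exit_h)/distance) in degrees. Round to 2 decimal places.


Bullet trajectory angle:
Height difference = 0.86 - 0.83 = 0.03 m
angle = atan(0.03 / 0.54)
angle = atan(0.055556)
angle = 3.18 degrees

3.18


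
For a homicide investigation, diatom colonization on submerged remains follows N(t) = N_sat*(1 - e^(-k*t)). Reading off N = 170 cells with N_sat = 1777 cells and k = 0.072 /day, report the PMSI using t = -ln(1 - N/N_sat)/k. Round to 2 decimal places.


PMSI from diatom colonization curve:
N / N_sat = 170 / 1777 = 0.095667
1 - N/N_sat = 0.904333
ln(1 - N/N_sat) = -0.100558
t = -ln(1 - N/N_sat) / k = -(-0.100558) / 0.072 = 1.40 days

1.40


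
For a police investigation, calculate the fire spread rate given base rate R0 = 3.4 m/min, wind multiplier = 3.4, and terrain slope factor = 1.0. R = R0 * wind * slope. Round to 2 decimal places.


Fire spread rate calculation:
R = R0 * wind_factor * slope_factor
= 3.4 * 3.4 * 1.0
= 11.56 * 1.0
= 11.56 m/min

11.56


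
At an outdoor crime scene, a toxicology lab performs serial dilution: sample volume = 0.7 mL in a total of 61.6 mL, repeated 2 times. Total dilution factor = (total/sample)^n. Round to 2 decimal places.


Dilution factor calculation:
Single dilution = V_total / V_sample = 61.6 / 0.7 ≈ 88
Number of dilutions = 2
Total DF = (61.6 / 0.7)^2 (full precision, rounded at the end) = 7744.00

7744.00


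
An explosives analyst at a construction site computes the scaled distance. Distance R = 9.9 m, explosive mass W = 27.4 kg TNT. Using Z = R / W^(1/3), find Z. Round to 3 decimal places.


Scaled distance calculation:
W^(1/3) = 27.4^(1/3) = 3.014742
Z = R / W^(1/3) = 9.9 / 3.014742
Z = 3.284 m/kg^(1/3)

3.284


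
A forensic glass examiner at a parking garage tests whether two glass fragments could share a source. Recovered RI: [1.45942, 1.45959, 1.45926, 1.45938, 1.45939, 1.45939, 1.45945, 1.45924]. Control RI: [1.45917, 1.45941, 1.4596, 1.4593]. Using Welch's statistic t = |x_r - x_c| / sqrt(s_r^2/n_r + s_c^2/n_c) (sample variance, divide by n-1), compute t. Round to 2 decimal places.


Welch's t-criterion for glass RI comparison:
Recovered mean = sum / n_r = 11.67512 / 8 = 1.45939
Control mean = sum / n_c = 5.83748 / 4 = 1.45937
Recovered sample variance s_r^2 = 1.2e-08
Control sample variance s_c^2 = 3.31333e-08
Welch SE (unpooled) = sqrt(s_r^2/n_r + s_c^2/n_c) = sqrt(1.5e-09 + 8.28333e-09) = sqrt(9.78333e-09) = 9.89107e-05
|mean_r - mean_c| = 2e-05
t = 2e-05 / 9.89107e-05 = 0.20

0.20


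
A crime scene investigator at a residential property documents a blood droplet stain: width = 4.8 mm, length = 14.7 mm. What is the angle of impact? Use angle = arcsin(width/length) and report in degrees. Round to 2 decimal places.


Blood spatter impact angle calculation:
width / length = 4.8 / 14.7 = 0.326531
angle = arcsin(0.326531)
angle = 19.06 degrees

19.06


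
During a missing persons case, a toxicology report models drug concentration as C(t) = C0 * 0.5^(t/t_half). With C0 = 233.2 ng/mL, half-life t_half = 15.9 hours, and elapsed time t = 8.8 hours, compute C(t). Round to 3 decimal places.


Drug concentration decay:
Number of half-lives = t / t_half = 8.8 / 15.9 = 0.553459
Decay factor = 0.5^0.553459 = 0.68138448
C(t) = 233.2 * 0.68138448 = 158.899 ng/mL

158.899


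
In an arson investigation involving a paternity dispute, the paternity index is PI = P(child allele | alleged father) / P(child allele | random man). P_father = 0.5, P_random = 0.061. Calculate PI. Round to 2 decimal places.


Paternity Index calculation:
PI = P(allele|father) / P(allele|random)
PI = 0.5 / 0.061
PI = 8.20

8.20


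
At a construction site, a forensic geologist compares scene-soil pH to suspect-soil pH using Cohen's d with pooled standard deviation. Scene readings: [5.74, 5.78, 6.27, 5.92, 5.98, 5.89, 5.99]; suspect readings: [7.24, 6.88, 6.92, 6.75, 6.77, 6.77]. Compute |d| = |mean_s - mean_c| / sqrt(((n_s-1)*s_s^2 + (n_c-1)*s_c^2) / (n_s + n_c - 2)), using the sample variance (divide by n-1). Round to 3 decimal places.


Pooled-variance Cohen's d for soil pH comparison:
Scene mean = 41.57 / 7 = 5.938571
Suspect mean = 41.33 / 6 = 6.888333
Scene sample variance s_s^2 = 0.030248
Suspect sample variance s_c^2 = 0.034377
Pooled variance = ((n_s-1)*s_s^2 + (n_c-1)*s_c^2) / (n_s + n_c - 2) = 0.032124
Pooled SD = sqrt(0.032124) = 0.179232
Mean difference = -0.949762
|d| = |-0.949762| / 0.179232 = 5.299

5.299


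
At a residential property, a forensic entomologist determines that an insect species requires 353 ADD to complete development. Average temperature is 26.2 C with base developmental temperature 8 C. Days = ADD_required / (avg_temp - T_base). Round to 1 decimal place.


Insect development time:
Effective temperature = avg_temp - T_base = 26.2 - 8 = 18.2 C
Days = ADD / effective_temp = 353 / 18.2 = 19.4 days

19.4


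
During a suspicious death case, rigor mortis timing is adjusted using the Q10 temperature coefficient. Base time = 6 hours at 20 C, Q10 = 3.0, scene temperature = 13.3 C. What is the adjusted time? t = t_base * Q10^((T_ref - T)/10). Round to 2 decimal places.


Rigor mortis time adjustment:
Exponent = (T_ref - T_actual) / 10 = (20 - 13.3) / 10 = 0.67
Q10 factor = 3.0^0.67 = 2.08772
t_adjusted = 6 * 2.08772 = 12.53 hours

12.53


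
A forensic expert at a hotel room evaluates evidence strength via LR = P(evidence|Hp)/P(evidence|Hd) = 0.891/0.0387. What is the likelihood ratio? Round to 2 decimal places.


Likelihood ratio calculation:
LR = P(E|Hp) / P(E|Hd)
LR = 0.891 / 0.0387
LR = 23.02

23.02


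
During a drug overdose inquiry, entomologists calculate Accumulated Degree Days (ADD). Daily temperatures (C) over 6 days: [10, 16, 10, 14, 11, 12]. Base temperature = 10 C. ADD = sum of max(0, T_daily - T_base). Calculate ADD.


Computing ADD day by day:
Day 1: max(0, 10 - 10) = 0
Day 2: max(0, 16 - 10) = 6
Day 3: max(0, 10 - 10) = 0
Day 4: max(0, 14 - 10) = 4
Day 5: max(0, 11 - 10) = 1
Day 6: max(0, 12 - 10) = 2
Total ADD = 13

13


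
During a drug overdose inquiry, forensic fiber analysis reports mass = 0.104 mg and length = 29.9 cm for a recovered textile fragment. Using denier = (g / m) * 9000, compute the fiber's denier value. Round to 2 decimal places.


Denier calculation:
Mass in grams = 0.104 mg / 1000 = 0.000104 g
Length in meters = 29.9 cm / 100 = 0.299 m
Linear density = mass / length = 0.000104 / 0.299 = 0.00034783 g/m
Denier = (g/m) * 9000 = 0.00034783 * 9000 = 3.13

3.13


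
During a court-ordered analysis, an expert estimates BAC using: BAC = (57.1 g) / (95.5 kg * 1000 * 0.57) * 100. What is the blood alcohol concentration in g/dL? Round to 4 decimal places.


Applying the Widmark formula:
BAC = (dose_g / (body_wt * 1000 * r)) * 100
Denominator = 95.5 * 1000 * 0.57 = 54435
BAC = (57.1 / 54435) * 100
BAC = 0.1049 g/dL

0.1049


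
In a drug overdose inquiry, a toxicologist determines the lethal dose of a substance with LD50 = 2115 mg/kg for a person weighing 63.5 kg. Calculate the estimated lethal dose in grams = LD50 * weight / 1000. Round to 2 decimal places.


Lethal dose calculation:
Lethal dose = LD50 * body_weight / 1000
= 2115 * 63.5 / 1000
= 134302.5 / 1000
= 134.30 g

134.30


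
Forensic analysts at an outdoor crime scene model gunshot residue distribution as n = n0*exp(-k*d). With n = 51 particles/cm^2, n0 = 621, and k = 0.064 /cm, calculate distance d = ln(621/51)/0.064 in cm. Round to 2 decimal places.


GSR distance calculation:
n0/n = 621 / 51 = 12.176471
ln(n0/n) = 2.499505
d = 2.499505 / 0.064 = 39.05 cm

39.05


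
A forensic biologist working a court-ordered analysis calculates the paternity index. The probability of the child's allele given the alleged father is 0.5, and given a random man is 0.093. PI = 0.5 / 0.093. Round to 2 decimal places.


Paternity Index calculation:
PI = P(allele|father) / P(allele|random)
PI = 0.5 / 0.093
PI = 5.38

5.38


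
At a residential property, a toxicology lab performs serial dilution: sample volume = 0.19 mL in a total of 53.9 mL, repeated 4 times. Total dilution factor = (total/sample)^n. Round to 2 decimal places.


Dilution factor calculation:
Single dilution = V_total / V_sample = 53.9 / 0.19 ≈ 283.684211
Number of dilutions = 4
Total DF = (53.9 / 0.19)^4 (full precision, rounded at the end) = 6476504281.04

6476504281.04


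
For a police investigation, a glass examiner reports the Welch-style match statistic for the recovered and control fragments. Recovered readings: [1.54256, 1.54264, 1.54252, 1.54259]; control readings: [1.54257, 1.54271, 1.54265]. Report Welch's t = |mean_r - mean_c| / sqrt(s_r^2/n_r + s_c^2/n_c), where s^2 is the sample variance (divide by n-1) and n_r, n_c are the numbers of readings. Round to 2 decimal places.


Welch's t-criterion for glass RI comparison:
Recovered mean = sum / n_r = 6.17031 / 4 = 1.5425775
Control mean = sum / n_c = 4.62793 / 3 = 1.5426433
Recovered sample variance s_r^2 = 2.55833e-09
Control sample variance s_c^2 = 4.93333e-09
Welch SE (unpooled) = sqrt(s_r^2/n_r + s_c^2/n_c) = sqrt(6.39583e-10 + 1.64444e-09) = sqrt(2.28402e-09) = 4.77914e-05
|mean_r - mean_c| = 6.58333e-05
t = 6.58333e-05 / 4.77914e-05 = 1.38

1.38


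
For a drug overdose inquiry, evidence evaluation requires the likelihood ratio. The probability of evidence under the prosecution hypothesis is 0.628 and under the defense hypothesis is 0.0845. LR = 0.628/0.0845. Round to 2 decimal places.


Likelihood ratio calculation:
LR = P(E|Hp) / P(E|Hd)
LR = 0.628 / 0.0845
LR = 7.43

7.43


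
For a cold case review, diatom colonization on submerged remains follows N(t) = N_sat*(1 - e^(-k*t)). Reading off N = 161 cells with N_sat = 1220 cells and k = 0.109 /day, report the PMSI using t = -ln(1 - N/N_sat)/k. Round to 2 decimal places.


PMSI from diatom colonization curve:
N / N_sat = 161 / 1220 = 0.131967
1 - N/N_sat = 0.868033
ln(1 - N/N_sat) = -0.141526
t = -ln(1 - N/N_sat) / k = -(-0.141526) / 0.109 = 1.30 days

1.30


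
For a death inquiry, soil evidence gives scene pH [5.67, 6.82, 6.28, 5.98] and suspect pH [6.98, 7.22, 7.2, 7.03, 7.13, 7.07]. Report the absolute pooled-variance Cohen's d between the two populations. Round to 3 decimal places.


Pooled-variance Cohen's d for soil pH comparison:
Scene mean = 24.75 / 4 = 6.1875
Suspect mean = 42.63 / 6 = 7.105
Scene sample variance s_s^2 = 0.239825
Suspect sample variance s_c^2 = 0.00907
Pooled variance = ((n_s-1)*s_s^2 + (n_c-1)*s_c^2) / (n_s + n_c - 2) = 0.095603
Pooled SD = sqrt(0.095603) = 0.309197
Mean difference = -0.9175
|d| = |-0.9175| / 0.309197 = 2.967

2.967


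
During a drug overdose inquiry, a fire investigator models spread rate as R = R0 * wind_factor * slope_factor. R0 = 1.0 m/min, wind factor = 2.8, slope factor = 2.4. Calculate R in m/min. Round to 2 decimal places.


Fire spread rate calculation:
R = R0 * wind_factor * slope_factor
= 1.0 * 2.8 * 2.4
= 2.8 * 2.4
= 6.72 m/min

6.72


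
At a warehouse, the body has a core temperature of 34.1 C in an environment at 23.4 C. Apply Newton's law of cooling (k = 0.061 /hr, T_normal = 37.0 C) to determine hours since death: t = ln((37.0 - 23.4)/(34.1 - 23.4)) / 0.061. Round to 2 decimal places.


Using Newton's law of cooling:
t = ln((T_normal - T_ambient) / (T_body - T_ambient)) / k
T_normal - T_ambient = 13.6
T_body - T_ambient = 10.7
Ratio = 1.271028
ln(ratio) = 0.239826
t = 0.239826 / 0.061 = 3.93 hours

3.93


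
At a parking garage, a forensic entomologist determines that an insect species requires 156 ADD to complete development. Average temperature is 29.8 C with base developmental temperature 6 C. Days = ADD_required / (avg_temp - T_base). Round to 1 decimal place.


Insect development time:
Effective temperature = avg_temp - T_base = 29.8 - 6 = 23.8 C
Days = ADD / effective_temp = 156 / 23.8 = 6.6 days

6.6
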